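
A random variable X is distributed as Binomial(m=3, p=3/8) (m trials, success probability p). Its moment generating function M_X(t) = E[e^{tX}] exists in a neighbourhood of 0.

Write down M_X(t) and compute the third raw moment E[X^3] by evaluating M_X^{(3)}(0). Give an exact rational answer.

M_X(t) = (3*e^(t)/8 + 5/8)^3
M′(t) = 81*e^(3*t)/512 + 135*e^(2*t)/256 + 225*e^(t)/512
M′′(t) = 243*e^(3*t)/512 + 135*e^(2*t)/128 + 225*e^(t)/512
M′′′(t) = 729*e^(3*t)/512 + 135*e^(2*t)/64 + 225*e^(t)/512

E[X^3] = M′′′(0) = 1017/256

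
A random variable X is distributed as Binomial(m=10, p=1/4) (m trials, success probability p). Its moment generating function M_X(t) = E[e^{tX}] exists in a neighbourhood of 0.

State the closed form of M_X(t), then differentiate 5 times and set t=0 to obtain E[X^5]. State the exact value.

E[X^5] = M′′′′′(0) = 19025/32

M_X(t) = (e^(t)/4 + 3/4)^10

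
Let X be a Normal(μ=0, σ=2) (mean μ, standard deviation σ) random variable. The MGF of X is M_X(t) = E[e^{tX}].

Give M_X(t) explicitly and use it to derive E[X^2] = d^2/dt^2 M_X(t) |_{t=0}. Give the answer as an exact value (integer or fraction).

M_X(t) = e^(2*t^2)
dM/dt = 4*t*e^(2*t^2)
d^2M/dt^2 = 16*t^2*e^(2*t^2) + 4*e^(2*t^2)

E[X^2] = d^2M/dt^2 |_{t=0} = 4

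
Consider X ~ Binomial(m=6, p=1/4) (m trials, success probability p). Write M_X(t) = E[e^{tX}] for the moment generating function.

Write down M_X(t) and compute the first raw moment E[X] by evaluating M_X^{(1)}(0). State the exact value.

E[X] = M′(0) = 3/2

M_X(t) = (e^(t)/4 + 3/4)^6
M′(t) = 3*e^(6*t)/2048 + 45*e^(5*t)/2048 + 135*e^(4*t)/1024 + 405*e^(3*t)/1024 + 1215*e^(2*t)/2048 + 729*e^(t)/2048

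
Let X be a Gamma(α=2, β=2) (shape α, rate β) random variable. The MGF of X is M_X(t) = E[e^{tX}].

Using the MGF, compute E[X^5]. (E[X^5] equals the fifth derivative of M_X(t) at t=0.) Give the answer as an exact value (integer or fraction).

M_X(t) = 4/(2 - t)^2
dM/dt = -8/(t^3 - 6*t^2 + 12*t - 8)
d^2M/dt^2 = 24/(t^4 - 8*t^3 + 24*t^2 - 32*t + 16)
d^3M/dt^3 = -96/(t^5 - 10*t^4 + 40*t^3 - 80*t^2 + 80*t - 32)
d^4M/dt^4 = 480/(t^6 - 12*t^5 + 60*t^4 - 160*t^3 + 240*t^2 - 192*t + 64)
d^5M/dt^5 = -2880/(t^7 - 14*t^6 + 84*t^5 - 280*t^4 + 560*t^3 - 672*t^2 + 448*t - 128)

E[X^5] = d^5M/dt^5 |_{t=0} = 45/2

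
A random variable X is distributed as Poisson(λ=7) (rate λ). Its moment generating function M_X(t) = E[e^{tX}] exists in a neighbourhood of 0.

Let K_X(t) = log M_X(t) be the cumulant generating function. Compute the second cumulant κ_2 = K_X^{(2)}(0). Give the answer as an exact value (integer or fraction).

M_X(t) = e^(7*e^(t) - 7)
K_X(t) = log M_X(t) = 7*e^(t) - 7
K′(t) = 7*e^(t)
K′′(t) = 7*e^(t)

κ_2 = K′′(0) = 7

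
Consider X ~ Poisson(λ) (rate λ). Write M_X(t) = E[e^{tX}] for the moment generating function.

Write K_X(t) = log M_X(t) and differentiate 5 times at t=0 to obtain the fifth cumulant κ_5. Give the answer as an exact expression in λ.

M_X(t) = e^(λ*(e^(t) - 1))
K_X(t) = log M_X(t) = λ*(e^(t) - 1)
K′(t) = λ*e^(t)
K′′(t) = λ*e^(t)
K′′′(t) = λ*e^(t)
K′′′′(t) = λ*e^(t)
K′′′′′(t) = λ*e^(t)

κ_5 = K′′′′′(0) = λ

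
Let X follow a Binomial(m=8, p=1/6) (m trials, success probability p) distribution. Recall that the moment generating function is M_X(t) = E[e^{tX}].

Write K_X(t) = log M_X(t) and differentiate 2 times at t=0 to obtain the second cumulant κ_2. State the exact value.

κ_2 = K′′(0) = 10/9

M_X(t) = (e^(t)/6 + 5/6)^8
K_X(t) = log M_X(t) = 8*log(e^(t)/6 + 5/6)
K′(t) = 8*e^(t)/(e^(t) + 5)
K′′(t) = 40*e^(t)/(e^(2*t) + 10*e^(t) + 25)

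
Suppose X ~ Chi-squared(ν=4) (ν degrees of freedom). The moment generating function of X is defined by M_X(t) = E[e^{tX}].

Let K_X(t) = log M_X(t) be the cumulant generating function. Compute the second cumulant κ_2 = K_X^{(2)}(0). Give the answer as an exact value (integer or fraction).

κ_2 = K′′(0) = 8

M_X(t) = (1 - 2*t)^(-2)
K_X(t) = log M_X(t) = -2*log(1 - 2*t)
K′(t) = -4/(2*t - 1)
K′′(t) = 8/(4*t^2 - 4*t + 1)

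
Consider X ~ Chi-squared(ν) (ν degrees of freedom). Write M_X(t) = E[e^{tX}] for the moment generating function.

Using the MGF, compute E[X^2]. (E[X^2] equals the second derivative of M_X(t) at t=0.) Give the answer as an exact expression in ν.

E[X^2] = M′′(0) = ν*(ν + 2)

M_X(t) = (1 - 2*t)^(-ν/2)
M′(t) = -ν/(2*t*(1 - 2*t)^(ν/2) - (1 - 2*t)^(ν/2))
M′′(t) = (ν^2 + 2*ν)/(4*t^2*(1 - 2*t)^(ν/2) - 4*t*(1 - 2*t)^(ν/2) + (1 - 2*t)^(ν/2))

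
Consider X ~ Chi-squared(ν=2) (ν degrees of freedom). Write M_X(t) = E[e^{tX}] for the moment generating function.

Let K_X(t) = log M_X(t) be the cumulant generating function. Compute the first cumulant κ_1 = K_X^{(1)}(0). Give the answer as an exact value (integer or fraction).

M_X(t) = 1/(1 - 2*t)
K_X(t) = log M_X(t) = -log(1 - 2*t)
K^(1)(t) = -2/(2*t - 1)

κ_1 = K^(1)(0) = 2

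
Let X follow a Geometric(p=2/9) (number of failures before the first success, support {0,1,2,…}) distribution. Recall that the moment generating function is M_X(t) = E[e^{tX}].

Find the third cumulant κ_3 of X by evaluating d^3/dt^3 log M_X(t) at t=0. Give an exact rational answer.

κ_3 = K′′′(0) = 126

M_X(t) = 2/(9*(1 - 7*e^(t)/9))
K_X(t) = log M_X(t) = -log(1 - 7*e^(t)/9) - 2*log(3) + log(2)
K′(t) = -7*e^(t)/(7*e^(t) - 9)
K′′(t) = 63*e^(t)/(49*e^(2*t) - 126*e^(t) + 81)
K′′′(t) = (-441*e^(2*t) - 567*e^(t))/(343*e^(3*t) - 1323*e^(2*t) + 1701*e^(t) - 729)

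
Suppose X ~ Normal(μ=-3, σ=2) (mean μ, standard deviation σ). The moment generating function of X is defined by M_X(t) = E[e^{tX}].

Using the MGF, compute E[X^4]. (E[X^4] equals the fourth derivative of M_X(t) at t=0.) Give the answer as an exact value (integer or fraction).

E[X^4] = D^4[M](0) = 345

M_X(t) = e^(2*t^2 - 3*t)
D^4[M](t) = (256*t^4*e^(2*t^2) - 768*t^3*e^(2*t^2) + 1248*t^2*e^(2*t^2) - 1008*t*e^(2*t^2) + 345*e^(2*t^2))*e^(-3*t)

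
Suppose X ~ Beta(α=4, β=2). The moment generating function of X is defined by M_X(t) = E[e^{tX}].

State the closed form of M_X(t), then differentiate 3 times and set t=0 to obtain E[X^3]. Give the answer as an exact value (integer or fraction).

M_X(t) = ₁F₁(4; 6; t)
M′(t) = 2*₁F₁(5; 7; t)/3
M′′(t) = 10*₁F₁(6; 8; t)/21
M′′′(t) = 5*₁F₁(7; 9; t)/14

E[X^3] = M′′′(0) = 5/14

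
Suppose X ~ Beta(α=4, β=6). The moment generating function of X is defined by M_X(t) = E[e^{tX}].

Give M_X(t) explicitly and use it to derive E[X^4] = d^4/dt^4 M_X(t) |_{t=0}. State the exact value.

M_X(t) = ₁F₁(4; 10; t)
D^4[M](t) = 7*₁F₁(8; 14; t)/143

E[X^4] = D^4[M](0) = 7/143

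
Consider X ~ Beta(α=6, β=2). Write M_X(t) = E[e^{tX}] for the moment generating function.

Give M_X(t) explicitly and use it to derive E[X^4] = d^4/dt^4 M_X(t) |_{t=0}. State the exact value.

E[X^4] = d^4M/dt^4 |_{t=0} = 21/55

M_X(t) = ₁F₁(6; 8; t)
dM/dt = 3*₁F₁(7; 9; t)/4
d^2M/dt^2 = 7*₁F₁(8; 10; t)/12
d^3M/dt^3 = 7*₁F₁(9; 11; t)/15
d^4M/dt^4 = 21*₁F₁(10; 12; t)/55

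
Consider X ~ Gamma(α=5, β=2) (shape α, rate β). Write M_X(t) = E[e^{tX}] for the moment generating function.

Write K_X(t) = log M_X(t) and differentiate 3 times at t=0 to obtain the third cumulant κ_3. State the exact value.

κ_3 = D^3[K](0) = 5/4

M_X(t) = 32/(2 - t)^5
K_X(t) = log M_X(t) = -5*log(2 - t) + 5*log(2)
D^3[K](t) = -10/(t^3 - 6*t^2 + 12*t - 8)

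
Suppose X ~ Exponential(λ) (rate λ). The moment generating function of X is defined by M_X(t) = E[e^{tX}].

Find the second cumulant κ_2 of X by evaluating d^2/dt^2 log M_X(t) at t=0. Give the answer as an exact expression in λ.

κ_2 = K^(2)(0) = λ^(-2)

M_X(t) = λ/(λ - t)
K_X(t) = log M_X(t) = log(λ) - log(λ - t)
K^(2)(t) = 1/(λ^2 - 2*λ*t + t^2)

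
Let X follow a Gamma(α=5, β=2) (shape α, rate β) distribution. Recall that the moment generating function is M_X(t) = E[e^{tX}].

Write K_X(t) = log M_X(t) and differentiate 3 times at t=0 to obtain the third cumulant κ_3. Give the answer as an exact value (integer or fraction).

κ_3 = d^3K/dt^3 |_{t=0} = 5/4

M_X(t) = 32/(2 - t)^5
K_X(t) = log M_X(t) = -5*log(2 - t) + 5*log(2)
dK/dt = -5/(t - 2)
d^2K/dt^2 = 5/(t^2 - 4*t + 4)
d^3K/dt^3 = -10/(t^3 - 6*t^2 + 12*t - 8)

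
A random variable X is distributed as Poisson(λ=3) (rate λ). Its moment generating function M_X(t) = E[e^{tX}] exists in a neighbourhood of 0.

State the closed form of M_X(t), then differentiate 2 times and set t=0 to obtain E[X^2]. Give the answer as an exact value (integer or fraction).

E[X^2] = D^2[M](0) = 12

M_X(t) = e^(3*e^(t) - 3)
D^2[M](t) = (9*e^(2*t)*e^(3*e^(t)) + 3*e^(t)*e^(3*e^(t)))*e^(-3)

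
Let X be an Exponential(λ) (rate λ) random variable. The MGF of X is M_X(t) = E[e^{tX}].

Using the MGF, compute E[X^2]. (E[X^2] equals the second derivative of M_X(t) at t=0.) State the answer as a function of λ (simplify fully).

M_X(t) = λ/(λ - t)
M′(t) = λ/(λ^2 - 2*λ*t + t^2)
M′′(t) = -2*λ/(-λ^3 + 3*λ^2*t - 3*λ*t^2 + t^3)

E[X^2] = M′′(0) = 2/λ^2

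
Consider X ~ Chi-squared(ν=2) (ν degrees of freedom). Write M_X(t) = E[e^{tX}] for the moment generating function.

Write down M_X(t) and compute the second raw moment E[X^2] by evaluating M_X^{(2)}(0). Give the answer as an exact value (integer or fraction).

E[X^2] = d^2M/dt^2 |_{t=0} = 8

M_X(t) = 1/(1 - 2*t)
dM/dt = 2/(4*t^2 - 4*t + 1)
d^2M/dt^2 = -8/(8*t^3 - 12*t^2 + 6*t - 1)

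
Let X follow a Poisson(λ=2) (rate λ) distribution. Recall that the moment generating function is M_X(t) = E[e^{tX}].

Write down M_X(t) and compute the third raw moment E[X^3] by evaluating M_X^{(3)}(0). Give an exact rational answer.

E[X^3] = D^3[M](0) = 22

M_X(t) = e^(2*e^(t) - 2)
D^3[M](t) = (8*e^(3*t)*e^(2*e^(t)) + 12*e^(2*t)*e^(2*e^(t)) + 2*e^(t)*e^(2*e^(t)))*e^(-2)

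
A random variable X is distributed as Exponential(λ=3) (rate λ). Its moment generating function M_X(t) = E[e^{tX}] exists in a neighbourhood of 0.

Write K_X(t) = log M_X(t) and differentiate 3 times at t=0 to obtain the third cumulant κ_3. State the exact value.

κ_3 = K′′′(0) = 2/27

M_X(t) = 3/(3 - t)
K_X(t) = log M_X(t) = -log(3 - t) + log(3)
K′(t) = -1/(t - 3)
K′′(t) = 1/(t^2 - 6*t + 9)
K′′′(t) = -2/(t^3 - 9*t^2 + 27*t - 27)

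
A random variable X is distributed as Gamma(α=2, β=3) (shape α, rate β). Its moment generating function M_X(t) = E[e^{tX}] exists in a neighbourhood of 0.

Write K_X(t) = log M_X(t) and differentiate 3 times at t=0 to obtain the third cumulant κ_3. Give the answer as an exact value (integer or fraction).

M_X(t) = 9/(3 - t)^2
K_X(t) = log M_X(t) = -2*log(3 - t) + 2*log(3)
dK/dt = -2/(t - 3)
d^2K/dt^2 = 2/(t^2 - 6*t + 9)
d^3K/dt^3 = -4/(t^3 - 9*t^2 + 27*t - 27)

κ_3 = d^3K/dt^3 |_{t=0} = 4/27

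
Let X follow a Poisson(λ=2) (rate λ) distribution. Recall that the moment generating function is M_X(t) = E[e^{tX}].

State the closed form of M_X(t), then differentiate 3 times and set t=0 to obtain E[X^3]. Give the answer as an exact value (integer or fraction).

M_X(t) = e^(2*e^(t) - 2)
M′(t) = 2*e^(-2)*e^(t)*e^(2*e^(t))
M′′(t) = (4*e^(2*t)*e^(2*e^(t)) + 2*e^(t)*e^(2*e^(t)))*e^(-2)
M′′′(t) = (8*e^(3*t)*e^(2*e^(t)) + 12*e^(2*t)*e^(2*e^(t)) + 2*e^(t)*e^(2*e^(t)))*e^(-2)

E[X^3] = M′′′(0) = 22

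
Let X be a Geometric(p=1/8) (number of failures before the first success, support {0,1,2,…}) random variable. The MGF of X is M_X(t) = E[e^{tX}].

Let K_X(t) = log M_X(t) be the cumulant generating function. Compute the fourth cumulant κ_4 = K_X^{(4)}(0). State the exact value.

M_X(t) = 1/(8*(1 - 7*e^(t)/8))
K_X(t) = log M_X(t) = -log(1 - 7*e^(t)/8) - 3*log(2)
D^4[K](t) = (2744*e^(3*t) + 12544*e^(2*t) + 3584*e^(t))/(2401*e^(4*t) - 10976*e^(3*t) + 18816*e^(2*t) - 14336*e^(t) + 4096)

κ_4 = D^4[K](0) = 18872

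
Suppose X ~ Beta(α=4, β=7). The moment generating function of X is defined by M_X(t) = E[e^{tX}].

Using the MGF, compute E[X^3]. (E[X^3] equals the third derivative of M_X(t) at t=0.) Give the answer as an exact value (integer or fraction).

E[X^3] = D^3[M](0) = 10/143

M_X(t) = ₁F₁(4; 11; t)
D^3[M](t) = 10*₁F₁(7; 14; t)/143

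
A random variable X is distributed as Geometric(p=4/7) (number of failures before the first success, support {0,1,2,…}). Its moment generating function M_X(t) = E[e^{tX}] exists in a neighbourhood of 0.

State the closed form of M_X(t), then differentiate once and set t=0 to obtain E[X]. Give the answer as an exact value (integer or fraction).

E[X] = dM/dt |_{t=0} = 3/4

M_X(t) = 4/(7*(1 - 3*e^(t)/7))
dM/dt = 12*e^(t)/(9*e^(2*t) - 42*e^(t) + 49)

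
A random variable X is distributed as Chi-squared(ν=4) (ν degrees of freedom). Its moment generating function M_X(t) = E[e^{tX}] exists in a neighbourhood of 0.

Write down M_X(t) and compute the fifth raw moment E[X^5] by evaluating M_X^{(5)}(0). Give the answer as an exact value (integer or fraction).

M_X(t) = (1 - 2*t)^(-2)
dM/dt = -4/(8*t^3 - 12*t^2 + 6*t - 1)
d^2M/dt^2 = 24/(16*t^4 - 32*t^3 + 24*t^2 - 8*t + 1)
d^3M/dt^3 = -192/(32*t^5 - 80*t^4 + 80*t^3 - 40*t^2 + 10*t - 1)
d^4M/dt^4 = 1920/(64*t^6 - 192*t^5 + 240*t^4 - 160*t^3 + 60*t^2 - 12*t + 1)
d^5M/dt^5 = -23040/(128*t^7 - 448*t^6 + 672*t^5 - 560*t^4 + 280*t^3 - 84*t^2 + 14*t - 1)

E[X^5] = d^5M/dt^5 |_{t=0} = 23040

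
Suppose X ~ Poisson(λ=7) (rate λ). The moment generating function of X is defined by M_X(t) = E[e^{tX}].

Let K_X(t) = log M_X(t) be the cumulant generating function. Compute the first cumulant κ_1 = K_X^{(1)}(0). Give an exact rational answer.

M_X(t) = e^(7*e^(t) - 7)
K_X(t) = log M_X(t) = 7*e^(t) - 7
K′(t) = 7*e^(t)

κ_1 = K′(0) = 7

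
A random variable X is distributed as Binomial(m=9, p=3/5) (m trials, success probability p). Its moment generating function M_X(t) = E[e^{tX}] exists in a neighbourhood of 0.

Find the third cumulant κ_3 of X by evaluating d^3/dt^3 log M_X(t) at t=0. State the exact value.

M_X(t) = (3*e^(t)/5 + 2/5)^9
K_X(t) = log M_X(t) = 9*log(3*e^(t)/5 + 2/5)
K^(3)(t) = (-162*e^(2*t) + 108*e^(t))/(27*e^(3*t) + 54*e^(2*t) + 36*e^(t) + 8)

κ_3 = K^(3)(0) = -54/125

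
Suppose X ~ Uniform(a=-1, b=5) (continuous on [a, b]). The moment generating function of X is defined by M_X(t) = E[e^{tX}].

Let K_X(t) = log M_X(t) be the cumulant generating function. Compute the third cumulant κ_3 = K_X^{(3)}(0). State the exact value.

κ_3 = K′′′(0) = 0

M_X(t) = (e^(5*t) - e^(-t))/(6*t)
K_X(t) = log M_X(t) = -log(t) + log(e^(5*t) - e^(-t)) - log(6)
K′(t) = (5*t*e^(6*t) + t - e^(6*t) + 1)/(t*e^(6*t) - t)
K′′(t) = (-36*t^2*e^(6*t) + e^(12*t) - 2*e^(6*t) + 1)/(t^2*e^(12*t) - 2*t^2*e^(6*t) + t^2)
K′′′(t) = (216*t^3*e^(12*t) + 216*t^3*e^(6*t) - 2*e^(18*t) + 6*e^(12*t) - 6*e^(6*t) + 2)/(t^3*e^(18*t) - 3*t^3*e^(12*t) + 3*t^3*e^(6*t) - t^3)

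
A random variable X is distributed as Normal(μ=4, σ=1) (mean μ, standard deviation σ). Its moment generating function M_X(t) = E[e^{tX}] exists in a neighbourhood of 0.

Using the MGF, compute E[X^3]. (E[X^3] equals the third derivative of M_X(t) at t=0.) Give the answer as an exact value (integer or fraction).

M_X(t) = e^(t^2/2 + 4*t)
D^3[M](t) = t^3*e^(4*t)*e^(t^2/2) + 12*t^2*e^(4*t)*e^(t^2/2) + 51*t*e^(4*t)*e^(t^2/2) + 76*e^(4*t)*e^(t^2/2)

E[X^3] = D^3[M](0) = 76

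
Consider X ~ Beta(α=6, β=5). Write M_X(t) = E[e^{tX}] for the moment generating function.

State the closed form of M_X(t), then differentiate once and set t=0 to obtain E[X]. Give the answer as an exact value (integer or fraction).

M_X(t) = ₁F₁(6; 11; t)
M′(t) = 6*₁F₁(7; 12; t)/11

E[X] = M′(0) = 6/11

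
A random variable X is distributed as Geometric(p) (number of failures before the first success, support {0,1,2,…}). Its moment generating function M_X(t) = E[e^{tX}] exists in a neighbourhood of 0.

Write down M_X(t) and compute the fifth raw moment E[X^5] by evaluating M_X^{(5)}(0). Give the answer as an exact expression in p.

E[X^5] = D^5[M](0) = -1 + 31/p - 180/p^2 + 390/p^3 - 360/p^4 + 120/p^5

M_X(t) = p/(-(1 - p)*e^(t) + 1)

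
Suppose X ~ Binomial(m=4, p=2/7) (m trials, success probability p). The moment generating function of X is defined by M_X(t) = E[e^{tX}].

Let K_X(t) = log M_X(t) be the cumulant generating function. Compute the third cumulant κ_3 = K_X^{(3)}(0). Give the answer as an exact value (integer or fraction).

κ_3 = d^3K/dt^3 |_{t=0} = 120/343

M_X(t) = (2*e^(t)/7 + 5/7)^4
K_X(t) = log M_X(t) = 4*log(2*e^(t)/7 + 5/7)
dK/dt = 8*e^(t)/(2*e^(t) + 5)
d^2K/dt^2 = 40*e^(t)/(4*e^(2*t) + 20*e^(t) + 25)
d^3K/dt^3 = (-80*e^(2*t) + 200*e^(t))/(8*e^(3*t) + 60*e^(2*t) + 150*e^(t) + 125)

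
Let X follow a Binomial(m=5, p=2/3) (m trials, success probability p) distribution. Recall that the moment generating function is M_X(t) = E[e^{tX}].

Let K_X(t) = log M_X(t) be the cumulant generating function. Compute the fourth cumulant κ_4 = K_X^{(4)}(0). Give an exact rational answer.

κ_4 = K′′′′(0) = -10/27

M_X(t) = (2*e^(t)/3 + 1/3)^5
K_X(t) = log M_X(t) = 5*log(2*e^(t)/3 + 1/3)
K′(t) = 10*e^(t)/(2*e^(t) + 1)
K′′(t) = 10*e^(t)/(4*e^(2*t) + 4*e^(t) + 1)
K′′′(t) = (-20*e^(2*t) + 10*e^(t))/(8*e^(3*t) + 12*e^(2*t) + 6*e^(t) + 1)
K′′′′(t) = (40*e^(3*t) - 80*e^(2*t) + 10*e^(t))/(16*e^(4*t) + 32*e^(3*t) + 24*e^(2*t) + 8*e^(t) + 1)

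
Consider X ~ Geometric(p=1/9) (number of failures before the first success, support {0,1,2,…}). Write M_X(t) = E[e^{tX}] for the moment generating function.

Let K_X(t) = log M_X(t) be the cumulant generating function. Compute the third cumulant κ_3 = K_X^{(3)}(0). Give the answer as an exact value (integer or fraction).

M_X(t) = 1/(9*(1 - 8*e^(t)/9))
K_X(t) = log M_X(t) = -log(1 - 8*e^(t)/9) - 2*log(3)
D^3[K](t) = (-576*e^(2*t) - 648*e^(t))/(512*e^(3*t) - 1728*e^(2*t) + 1944*e^(t) - 729)

κ_3 = D^3[K](0) = 1224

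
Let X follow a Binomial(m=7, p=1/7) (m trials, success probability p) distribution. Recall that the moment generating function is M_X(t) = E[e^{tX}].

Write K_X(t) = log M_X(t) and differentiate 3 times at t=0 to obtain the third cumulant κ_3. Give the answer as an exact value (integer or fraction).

κ_3 = K^(3)(0) = 30/49

M_X(t) = (e^(t)/7 + 6/7)^7
K_X(t) = log M_X(t) = 7*log(e^(t)/7 + 6/7)
K^(3)(t) = (-42*e^(2*t) + 252*e^(t))/(e^(3*t) + 18*e^(2*t) + 108*e^(t) + 216)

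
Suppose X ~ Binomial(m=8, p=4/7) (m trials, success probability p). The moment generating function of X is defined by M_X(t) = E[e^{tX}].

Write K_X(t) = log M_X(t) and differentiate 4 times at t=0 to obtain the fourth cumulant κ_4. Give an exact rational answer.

κ_4 = d^4K/dt^4 |_{t=0} = -2208/2401

M_X(t) = (4*e^(t)/7 + 3/7)^8
K_X(t) = log M_X(t) = 8*log(4*e^(t)/7 + 3/7)
dK/dt = 32*e^(t)/(4*e^(t) + 3)
d^2K/dt^2 = 96*e^(t)/(16*e^(2*t) + 24*e^(t) + 9)
d^3K/dt^3 = (-384*e^(2*t) + 288*e^(t))/(64*e^(3*t) + 144*e^(2*t) + 108*e^(t) + 27)
d^4K/dt^4 = (1536*e^(3*t) - 4608*e^(2*t) + 864*e^(t))/(256*e^(4*t) + 768*e^(3*t) + 864*e^(2*t) + 432*e^(t) + 81)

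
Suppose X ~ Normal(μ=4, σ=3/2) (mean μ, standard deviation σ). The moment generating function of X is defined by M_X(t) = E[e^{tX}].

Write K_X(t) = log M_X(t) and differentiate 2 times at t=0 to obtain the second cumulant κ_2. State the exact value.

κ_2 = K′′(0) = 9/4

M_X(t) = e^(9*t^2/8 + 4*t)
K_X(t) = log M_X(t) = 9*t^2/8 + 4*t
K′(t) = 9*t/4 + 4
K′′(t) = 9/4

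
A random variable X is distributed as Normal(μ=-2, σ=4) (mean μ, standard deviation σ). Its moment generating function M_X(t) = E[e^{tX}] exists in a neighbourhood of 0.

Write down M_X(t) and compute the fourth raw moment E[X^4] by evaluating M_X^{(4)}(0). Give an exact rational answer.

E[X^4] = M′′′′(0) = 1168

M_X(t) = e^(8*t^2 - 2*t)
M′(t) = 16*t*e^(-2*t)*e^(8*t^2) - 2*e^(-2*t)*e^(8*t^2)
M′′(t) = (256*t^2*e^(8*t^2) - 64*t*e^(8*t^2) + 20*e^(8*t^2))*e^(-2*t)
M′′′(t) = (4096*t^3*e^(8*t^2) - 1536*t^2*e^(8*t^2) + 960*t*e^(8*t^2) - 104*e^(8*t^2))*e^(-2*t)
M′′′′(t) = (65536*t^4*e^(8*t^2) - 32768*t^3*e^(8*t^2) + 30720*t^2*e^(8*t^2) - 6656*t*e^(8*t^2) + 1168*e^(8*t^2))*e^(-2*t)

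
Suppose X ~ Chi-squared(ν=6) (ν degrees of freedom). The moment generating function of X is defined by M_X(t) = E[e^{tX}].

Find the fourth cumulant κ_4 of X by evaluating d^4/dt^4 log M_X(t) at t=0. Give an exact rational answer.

M_X(t) = (1 - 2*t)^(-3)
K_X(t) = log M_X(t) = -3*log(1 - 2*t)
K′(t) = -6/(2*t - 1)
K′′(t) = 12/(4*t^2 - 4*t + 1)
K′′′(t) = -48/(8*t^3 - 12*t^2 + 6*t - 1)
K′′′′(t) = 288/(16*t^4 - 32*t^3 + 24*t^2 - 8*t + 1)

κ_4 = K′′′′(0) = 288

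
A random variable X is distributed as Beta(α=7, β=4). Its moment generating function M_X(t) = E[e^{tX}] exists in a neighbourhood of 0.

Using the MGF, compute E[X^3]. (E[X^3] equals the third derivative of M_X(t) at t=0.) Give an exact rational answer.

M_X(t) = ₁F₁(7; 11; t)
dM/dt = 7*₁F₁(8; 12; t)/11
d^2M/dt^2 = 14*₁F₁(9; 13; t)/33
d^3M/dt^3 = 42*₁F₁(10; 14; t)/143

E[X^3] = d^3M/dt^3 |_{t=0} = 42/143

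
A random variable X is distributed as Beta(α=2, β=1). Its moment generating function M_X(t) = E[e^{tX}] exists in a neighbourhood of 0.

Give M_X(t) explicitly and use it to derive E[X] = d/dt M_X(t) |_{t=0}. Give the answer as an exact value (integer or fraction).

M_X(t) = ₁F₁(2; 3; t)
dM/dt = 2*₁F₁(3; 4; t)/3

E[X] = dM/dt |_{t=0} = 2/3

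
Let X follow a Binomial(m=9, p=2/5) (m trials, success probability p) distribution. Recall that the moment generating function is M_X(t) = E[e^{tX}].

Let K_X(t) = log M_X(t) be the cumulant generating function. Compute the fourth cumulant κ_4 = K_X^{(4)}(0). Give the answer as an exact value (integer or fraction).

M_X(t) = (2*e^(t)/5 + 3/5)^9
K_X(t) = log M_X(t) = 9*log(2*e^(t)/5 + 3/5)
D^4[K](t) = (216*e^(3*t) - 1296*e^(2*t) + 486*e^(t))/(16*e^(4*t) + 96*e^(3*t) + 216*e^(2*t) + 216*e^(t) + 81)

κ_4 = D^4[K](0) = -594/625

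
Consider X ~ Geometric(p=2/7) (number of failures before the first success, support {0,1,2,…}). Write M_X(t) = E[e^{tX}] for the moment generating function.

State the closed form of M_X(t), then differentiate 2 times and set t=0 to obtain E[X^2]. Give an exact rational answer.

M_X(t) = 2/(7*(1 - 5*e^(t)/7))
M^(2)(t) = (-50*e^(2*t) - 70*e^(t))/(125*e^(3*t) - 525*e^(2*t) + 735*e^(t) - 343)

E[X^2] = M^(2)(0) = 15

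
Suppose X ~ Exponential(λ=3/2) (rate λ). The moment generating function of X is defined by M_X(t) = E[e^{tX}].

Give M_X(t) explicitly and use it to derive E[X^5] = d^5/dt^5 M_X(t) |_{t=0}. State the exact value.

M_X(t) = 3/(2*(3/2 - t))
dM/dt = 6/(4*t^2 - 12*t + 9)
d^2M/dt^2 = -24/(8*t^3 - 36*t^2 + 54*t - 27)
d^3M/dt^3 = 144/(16*t^4 - 96*t^3 + 216*t^2 - 216*t + 81)
d^4M/dt^4 = -1152/(32*t^5 - 240*t^4 + 720*t^3 - 1080*t^2 + 810*t - 243)
d^5M/dt^5 = 11520/(64*t^6 - 576*t^5 + 2160*t^4 - 4320*t^3 + 4860*t^2 - 2916*t + 729)

E[X^5] = d^5M/dt^5 |_{t=0} = 1280/81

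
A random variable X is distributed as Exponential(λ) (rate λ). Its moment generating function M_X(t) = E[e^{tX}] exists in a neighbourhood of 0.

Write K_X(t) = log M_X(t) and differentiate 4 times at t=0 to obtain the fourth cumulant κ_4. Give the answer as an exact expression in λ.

M_X(t) = λ/(λ - t)
K_X(t) = log M_X(t) = log(λ) - log(λ - t)
K^(4)(t) = 6/(λ^4 - 4*λ^3*t + 6*λ^2*t^2 - 4*λ*t^3 + t^4)

κ_4 = K^(4)(0) = 6/λ^4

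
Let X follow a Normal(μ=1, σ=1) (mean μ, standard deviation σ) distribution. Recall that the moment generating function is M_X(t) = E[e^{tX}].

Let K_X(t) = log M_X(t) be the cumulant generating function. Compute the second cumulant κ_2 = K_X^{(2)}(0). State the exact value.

M_X(t) = e^(t^2/2 + t)
K_X(t) = log M_X(t) = t^2/2 + t
dK/dt = t + 1
d^2K/dt^2 = 1

κ_2 = d^2K/dt^2 |_{t=0} = 1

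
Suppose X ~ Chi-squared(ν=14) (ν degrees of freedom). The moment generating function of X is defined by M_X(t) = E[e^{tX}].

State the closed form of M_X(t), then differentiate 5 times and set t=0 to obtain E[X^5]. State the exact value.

M_X(t) = (1 - 2*t)^(-7)
M^(5)(t) = 1774080/(4096*t^12 - 24576*t^11 + 67584*t^10 - 112640*t^9 + 126720*t^8 - 101376*t^7 + 59136*t^6 - 25344*t^5 + 7920*t^4 - 1760*t^3 + 264*t^2 - 24*t + 1)

E[X^5] = M^(5)(0) = 1774080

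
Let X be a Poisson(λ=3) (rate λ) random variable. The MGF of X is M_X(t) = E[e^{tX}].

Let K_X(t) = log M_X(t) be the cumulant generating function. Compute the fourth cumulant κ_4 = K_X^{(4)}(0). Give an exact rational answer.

M_X(t) = e^(3*e^(t) - 3)
K_X(t) = log M_X(t) = 3*e^(t) - 3
K^(4)(t) = 3*e^(t)

κ_4 = K^(4)(0) = 3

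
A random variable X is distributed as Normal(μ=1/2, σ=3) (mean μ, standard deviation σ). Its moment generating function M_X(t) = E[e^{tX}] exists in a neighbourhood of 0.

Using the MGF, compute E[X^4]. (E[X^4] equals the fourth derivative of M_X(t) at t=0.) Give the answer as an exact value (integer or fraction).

M_X(t) = e^(9*t^2/2 + t/2)
dM/dt = 9*t*e^(t/2)*e^(9*t^2/2) + e^(t/2)*e^(9*t^2/2)/2
d^2M/dt^2 = 81*t^2*e^(t/2)*e^(9*t^2/2) + 9*t*e^(t/2)*e^(9*t^2/2) + 37*e^(t/2)*e^(9*t^2/2)/4
d^3M/dt^3 = 729*t^3*e^(t/2)*e^(9*t^2/2) + 243*t^2*e^(t/2)*e^(9*t^2/2)/2 + 999*t*e^(t/2)*e^(9*t^2/2)/4 + 109*e^(t/2)*e^(9*t^2/2)/8
d^4M/dt^4 = 6561*t^4*e^(t/2)*e^(9*t^2/2) + 1458*t^3*e^(t/2)*e^(9*t^2/2) + 8991*t^2*e^(t/2)*e^(9*t^2/2)/2 + 981*t*e^(t/2)*e^(9*t^2/2)/2 + 4105*e^(t/2)*e^(9*t^2/2)/16

E[X^4] = d^4M/dt^4 |_{t=0} = 4105/16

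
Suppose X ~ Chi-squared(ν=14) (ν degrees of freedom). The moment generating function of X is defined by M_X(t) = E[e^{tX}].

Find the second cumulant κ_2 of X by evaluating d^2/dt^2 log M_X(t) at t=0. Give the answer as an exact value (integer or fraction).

κ_2 = D^2[K](0) = 28

M_X(t) = (1 - 2*t)^(-7)
K_X(t) = log M_X(t) = -7*log(1 - 2*t)
D^2[K](t) = 28/(4*t^2 - 4*t + 1)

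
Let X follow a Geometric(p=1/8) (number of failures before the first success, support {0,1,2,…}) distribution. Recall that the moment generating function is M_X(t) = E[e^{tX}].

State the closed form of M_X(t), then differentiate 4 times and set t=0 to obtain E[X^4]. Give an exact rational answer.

E[X^4] = M^(4)(0) = 70665

M_X(t) = 1/(8*(1 - 7*e^(t)/8))
M^(4)(t) = (-2401*e^(4*t) - 30184*e^(3*t) - 34496*e^(2*t) - 3584*e^(t))/(16807*e^(5*t) - 96040*e^(4*t) + 219520*e^(3*t) - 250880*e^(2*t) + 143360*e^(t) - 32768)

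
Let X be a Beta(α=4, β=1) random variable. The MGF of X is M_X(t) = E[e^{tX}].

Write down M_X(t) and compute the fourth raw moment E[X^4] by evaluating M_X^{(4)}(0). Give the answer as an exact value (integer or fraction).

E[X^4] = d^4M/dt^4 |_{t=0} = 1/2

M_X(t) = ₁F₁(4; 5; t)
dM/dt = 4*₁F₁(5; 6; t)/5
d^2M/dt^2 = 2*₁F₁(6; 7; t)/3
d^3M/dt^3 = 4*₁F₁(7; 8; t)/7
d^4M/dt^4 = ₁F₁(8; 9; t)/2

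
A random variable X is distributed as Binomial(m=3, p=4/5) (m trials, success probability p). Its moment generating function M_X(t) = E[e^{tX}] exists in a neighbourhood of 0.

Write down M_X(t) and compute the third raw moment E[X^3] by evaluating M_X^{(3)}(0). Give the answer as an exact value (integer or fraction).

M_X(t) = (4*e^(t)/5 + 1/5)^3
dM/dt = 192*e^(3*t)/125 + 96*e^(2*t)/125 + 12*e^(t)/125
d^2M/dt^2 = 576*e^(3*t)/125 + 192*e^(2*t)/125 + 12*e^(t)/125
d^3M/dt^3 = 1728*e^(3*t)/125 + 384*e^(2*t)/125 + 12*e^(t)/125

E[X^3] = d^3M/dt^3 |_{t=0} = 2124/125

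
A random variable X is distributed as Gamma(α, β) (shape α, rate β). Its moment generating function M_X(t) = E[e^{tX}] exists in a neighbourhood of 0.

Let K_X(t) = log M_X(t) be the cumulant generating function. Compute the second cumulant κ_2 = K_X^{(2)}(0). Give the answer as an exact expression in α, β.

M_X(t) = (β/(β - t))^α
K_X(t) = log M_X(t) = α*(log(β) - log(β - t))
dK/dt = -α/(-β + t)
d^2K/dt^2 = α/(β^2 - 2*β*t + t^2)

κ_2 = d^2K/dt^2 |_{t=0} = α/β^2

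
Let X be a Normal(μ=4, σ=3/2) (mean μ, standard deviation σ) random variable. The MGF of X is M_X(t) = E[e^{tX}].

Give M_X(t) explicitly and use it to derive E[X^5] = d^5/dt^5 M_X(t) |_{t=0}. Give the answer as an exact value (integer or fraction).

M_X(t) = e^(9*t^2/8 + 4*t)
dM/dt = 9*t*e^(4*t)*e^(9*t^2/8)/4 + 4*e^(4*t)*e^(9*t^2/8)
d^2M/dt^2 = 81*t^2*e^(4*t)*e^(9*t^2/8)/16 + 18*t*e^(4*t)*e^(9*t^2/8) + 73*e^(4*t)*e^(9*t^2/8)/4
d^3M/dt^3 = 729*t^3*e^(4*t)*e^(9*t^2/8)/64 + 243*t^2*e^(4*t)*e^(9*t^2/8)/4 + 1971*t*e^(4*t)*e^(9*t^2/8)/16 + 91*e^(4*t)*e^(9*t^2/8)
d^4M/dt^4 = 6561*t^4*e^(4*t)*e^(9*t^2/8)/256 + 729*t^3*e^(4*t)*e^(9*t^2/8)/4 + 17739*t^2*e^(4*t)*e^(9*t^2/8)/32 + 819*t*e^(4*t)*e^(9*t^2/8) + 7795*e^(4*t)*e^(9*t^2/8)/16

E[X^5] = d^5M/dt^5 |_{t=0} = 11071/4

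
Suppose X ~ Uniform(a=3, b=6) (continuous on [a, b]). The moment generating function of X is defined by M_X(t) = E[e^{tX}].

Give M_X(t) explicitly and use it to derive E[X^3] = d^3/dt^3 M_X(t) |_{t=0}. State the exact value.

E[X^3] = D^3[M](0) = 405/4

M_X(t) = (e^(6*t) - e^(3*t))/(3*t)
D^3[M](t) = (72*t^3*e^(6*t) - 9*t^3*e^(3*t) - 36*t^2*e^(6*t) + 9*t^2*e^(3*t) + 12*t*e^(6*t) - 6*t*e^(3*t) - 2*e^(6*t) + 2*e^(3*t))/t^4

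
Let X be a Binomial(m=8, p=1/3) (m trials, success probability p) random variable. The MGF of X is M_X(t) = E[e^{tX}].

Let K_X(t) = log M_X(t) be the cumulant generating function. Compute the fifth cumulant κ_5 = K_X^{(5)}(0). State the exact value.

M_X(t) = (e^(t)/3 + 2/3)^8
K_X(t) = log M_X(t) = 8*log(e^(t)/3 + 2/3)
dK/dt = 8*e^(t)/(e^(t) + 2)
d^2K/dt^2 = 16*e^(t)/(e^(2*t) + 4*e^(t) + 4)
d^3K/dt^3 = (-16*e^(2*t) + 32*e^(t))/(e^(3*t) + 6*e^(2*t) + 12*e^(t) + 8)
d^4K/dt^4 = (16*e^(3*t) - 128*e^(2*t) + 64*e^(t))/(e^(4*t) + 8*e^(3*t) + 24*e^(2*t) + 32*e^(t) + 16)
d^5K/dt^5 = (-16*e^(4*t) + 352*e^(3*t) - 704*e^(2*t) + 128*e^(t))/(e^(5*t) + 10*e^(4*t) + 40*e^(3*t) + 80*e^(2*t) + 80*e^(t) + 32)

κ_5 = d^5K/dt^5 |_{t=0} = -80/81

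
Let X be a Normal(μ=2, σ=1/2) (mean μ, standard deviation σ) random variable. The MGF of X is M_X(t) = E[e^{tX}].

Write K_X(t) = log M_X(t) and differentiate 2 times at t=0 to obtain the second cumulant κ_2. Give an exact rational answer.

κ_2 = d^2K/dt^2 |_{t=0} = 1/4

M_X(t) = e^(t^2/8 + 2*t)
K_X(t) = log M_X(t) = t^2/8 + 2*t
dK/dt = t/4 + 2
d^2K/dt^2 = 1/4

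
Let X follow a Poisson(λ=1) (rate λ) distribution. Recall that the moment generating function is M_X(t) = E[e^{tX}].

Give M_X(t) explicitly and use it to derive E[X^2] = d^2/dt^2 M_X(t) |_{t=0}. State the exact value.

M_X(t) = e^(e^(t) - 1)
dM/dt = e^(-1)*e^(t)*e^(e^(t))
d^2M/dt^2 = (e^(2*t)*e^(e^(t)) + e^(t)*e^(e^(t)))*e^(-1)

E[X^2] = d^2M/dt^2 |_{t=0} = 2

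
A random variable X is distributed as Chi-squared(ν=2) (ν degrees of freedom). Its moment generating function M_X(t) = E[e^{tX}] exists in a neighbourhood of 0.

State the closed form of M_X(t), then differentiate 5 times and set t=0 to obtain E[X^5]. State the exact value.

M_X(t) = 1/(1 - 2*t)
M′(t) = 2/(4*t^2 - 4*t + 1)
M′′(t) = -8/(8*t^3 - 12*t^2 + 6*t - 1)
M′′′(t) = 48/(16*t^4 - 32*t^3 + 24*t^2 - 8*t + 1)
M′′′′(t) = -384/(32*t^5 - 80*t^4 + 80*t^3 - 40*t^2 + 10*t - 1)
M′′′′′(t) = 3840/(64*t^6 - 192*t^5 + 240*t^4 - 160*t^3 + 60*t^2 - 12*t + 1)

E[X^5] = M′′′′′(0) = 3840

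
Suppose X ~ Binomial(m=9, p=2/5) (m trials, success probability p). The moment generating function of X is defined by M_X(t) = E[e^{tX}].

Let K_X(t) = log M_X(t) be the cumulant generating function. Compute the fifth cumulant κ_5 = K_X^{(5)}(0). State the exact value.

κ_5 = K′′′′′(0) = -2538/3125

M_X(t) = (2*e^(t)/5 + 3/5)^9
K_X(t) = log M_X(t) = 9*log(2*e^(t)/5 + 3/5)
K′(t) = 18*e^(t)/(2*e^(t) + 3)
K′′(t) = 54*e^(t)/(4*e^(2*t) + 12*e^(t) + 9)
K′′′(t) = (-108*e^(2*t) + 162*e^(t))/(8*e^(3*t) + 36*e^(2*t) + 54*e^(t) + 27)
K′′′′(t) = (216*e^(3*t) - 1296*e^(2*t) + 486*e^(t))/(16*e^(4*t) + 96*e^(3*t) + 216*e^(2*t) + 216*e^(t) + 81)
K′′′′′(t) = (-432*e^(4*t) + 7128*e^(3*t) - 10692*e^(2*t) + 1458*e^(t))/(32*e^(5*t) + 240*e^(4*t) + 720*e^(3*t) + 1080*e^(2*t) + 810*e^(t) + 243)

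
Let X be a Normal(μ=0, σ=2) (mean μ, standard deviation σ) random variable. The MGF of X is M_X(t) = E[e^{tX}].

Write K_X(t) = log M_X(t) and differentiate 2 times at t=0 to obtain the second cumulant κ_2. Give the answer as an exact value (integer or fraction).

M_X(t) = e^(2*t^2)
K_X(t) = log M_X(t) = 2*t^2
K′(t) = 4*t
K′′(t) = 4

κ_2 = K′′(0) = 4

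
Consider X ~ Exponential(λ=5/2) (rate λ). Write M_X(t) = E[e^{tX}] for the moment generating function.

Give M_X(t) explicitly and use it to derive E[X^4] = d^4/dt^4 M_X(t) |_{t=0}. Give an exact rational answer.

E[X^4] = D^4[M](0) = 384/625

M_X(t) = 5/(2*(5/2 - t))
D^4[M](t) = -1920/(32*t^5 - 400*t^4 + 2000*t^3 - 5000*t^2 + 6250*t - 3125)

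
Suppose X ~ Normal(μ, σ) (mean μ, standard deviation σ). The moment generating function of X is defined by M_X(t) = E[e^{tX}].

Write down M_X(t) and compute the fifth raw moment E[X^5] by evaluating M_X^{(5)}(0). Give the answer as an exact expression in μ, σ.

M_X(t) = e^(μ*t + σ^2*t^2/2)
dM/dt = μ*e^(μ*t)*e^(σ^2*t^2/2) + σ^2*t*e^(μ*t)*e^(σ^2*t^2/2)
d^2M/dt^2 = μ^2*e^(μ*t)*e^(σ^2*t^2/2) + 2*μ*σ^2*t*e^(μ*t)*e^(σ^2*t^2/2) + σ^4*t^2*e^(μ*t)*e^(σ^2*t^2/2) + σ^2*e^(μ*t)*e^(σ^2*t^2/2)

E[X^5] = d^5M/dt^5 |_{t=0} = μ*(μ^4 + 10*μ^2*σ^2 + 15*σ^4)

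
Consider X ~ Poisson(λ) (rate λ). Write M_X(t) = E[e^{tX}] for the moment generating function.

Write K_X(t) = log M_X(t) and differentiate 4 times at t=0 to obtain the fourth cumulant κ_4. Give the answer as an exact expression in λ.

κ_4 = d^4K/dt^4 |_{t=0} = λ

M_X(t) = e^(λ*(e^(t) - 1))
K_X(t) = log M_X(t) = λ*(e^(t) - 1)
dK/dt = λ*e^(t)
d^2K/dt^2 = λ*e^(t)
d^3K/dt^3 = λ*e^(t)
d^4K/dt^4 = λ*e^(t)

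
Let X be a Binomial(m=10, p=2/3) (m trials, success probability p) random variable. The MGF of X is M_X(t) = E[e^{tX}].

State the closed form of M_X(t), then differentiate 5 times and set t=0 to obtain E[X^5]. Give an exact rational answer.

M_X(t) = (2*e^(t)/3 + 1/3)^10

E[X^5] = d^5M/dt^5 |_{t=0} = 178900/9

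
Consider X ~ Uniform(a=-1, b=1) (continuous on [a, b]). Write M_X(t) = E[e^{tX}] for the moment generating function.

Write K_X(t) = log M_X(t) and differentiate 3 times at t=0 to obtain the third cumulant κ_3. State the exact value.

κ_3 = d^3K/dt^3 |_{t=0} = 0

M_X(t) = (e^(t) - e^(-t))/(2*t)
K_X(t) = log M_X(t) = -log(t) + log(e^(t) - e^(-t)) - log(2)
dK/dt = (t*e^(2*t) + t - e^(2*t) + 1)/(t*e^(2*t) - t)
d^2K/dt^2 = (-4*t^2*e^(2*t) + e^(4*t) - 2*e^(2*t) + 1)/(t^2*e^(4*t) - 2*t^2*e^(2*t) + t^2)
d^3K/dt^3 = (8*t^3*e^(4*t) + 8*t^3*e^(2*t) - 2*e^(6*t) + 6*e^(4*t) - 6*e^(2*t) + 2)/(t^3*e^(6*t) - 3*t^3*e^(4*t) + 3*t^3*e^(2*t) - t^3)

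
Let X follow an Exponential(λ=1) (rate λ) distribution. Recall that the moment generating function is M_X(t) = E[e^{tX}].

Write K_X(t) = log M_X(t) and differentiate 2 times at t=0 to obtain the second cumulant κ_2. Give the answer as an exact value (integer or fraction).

M_X(t) = 1/(1 - t)
K_X(t) = log M_X(t) = -log(1 - t)
D^2[K](t) = 1/(t^2 - 2*t + 1)

κ_2 = D^2[K](0) = 1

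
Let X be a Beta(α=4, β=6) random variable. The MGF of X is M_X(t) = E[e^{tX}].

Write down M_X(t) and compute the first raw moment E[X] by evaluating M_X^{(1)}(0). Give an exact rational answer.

E[X] = M′(0) = 2/5

M_X(t) = ₁F₁(4; 10; t)
M′(t) = 2*₁F₁(5; 11; t)/5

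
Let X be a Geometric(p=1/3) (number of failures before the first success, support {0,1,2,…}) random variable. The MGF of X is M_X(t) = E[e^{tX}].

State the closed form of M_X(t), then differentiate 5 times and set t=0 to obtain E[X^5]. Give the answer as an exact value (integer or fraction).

M_X(t) = 1/(3*(1 - 2*e^(t)/3))
dM/dt = 2*e^(t)/(4*e^(2*t) - 12*e^(t) + 9)
d^2M/dt^2 = (-4*e^(2*t) - 6*e^(t))/(8*e^(3*t) - 36*e^(2*t) + 54*e^(t) - 27)
d^3M/dt^3 = (8*e^(3*t) + 48*e^(2*t) + 18*e^(t))/(16*e^(4*t) - 96*e^(3*t) + 216*e^(2*t) - 216*e^(t) + 81)
d^4M/dt^4 = (-16*e^(4*t) - 264*e^(3*t) - 396*e^(2*t) - 54*e^(t))/(32*e^(5*t) - 240*e^(4*t) + 720*e^(3*t) - 1080*e^(2*t) + 810*e^(t) - 243)
d^5M/dt^5 = (32*e^(5*t) + 1248*e^(4*t) + 4752*e^(3*t) + 2808*e^(2*t) + 162*e^(t))/(64*e^(6*t) - 576*e^(5*t) + 2160*e^(4*t) - 4320*e^(3*t) + 4860*e^(2*t) - 2916*e^(t) + 729)

E[X^5] = d^5M/dt^5 |_{t=0} = 9002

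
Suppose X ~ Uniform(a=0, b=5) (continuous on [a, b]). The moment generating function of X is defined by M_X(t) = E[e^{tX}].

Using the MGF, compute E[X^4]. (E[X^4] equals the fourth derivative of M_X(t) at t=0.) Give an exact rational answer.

E[X^4] = M^(4)(0) = 125

M_X(t) = (e^(5*t) - 1)/(5*t)
M^(4)(t) = (625*t^4*e^(5*t) - 500*t^3*e^(5*t) + 300*t^2*e^(5*t) - 120*t*e^(5*t) + 24*e^(5*t) - 24)/(5*t^5)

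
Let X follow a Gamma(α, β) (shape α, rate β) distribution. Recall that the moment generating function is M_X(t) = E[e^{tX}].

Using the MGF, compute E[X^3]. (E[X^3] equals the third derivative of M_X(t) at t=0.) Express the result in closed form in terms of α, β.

E[X^3] = M′′′(0) = α*(α^2 + 3*α + 2)/β^3

M_X(t) = (β/(β - t))^α
M′(t) = -α*β^α*(1/(β - t))^α/(-β + t)
M′′(t) = (α^2*β^α*(1/(β - t))^α + α*β^α*(1/(β - t))^α)/(β^2 - 2*β*t + t^2)
M′′′(t) = (-α^3*β^α*(1/(β - t))^α - 3*α^2*β^α*(1/(β - t))^α - 2*α*β^α*(1/(β - t))^α)/(-β^3 + 3*β^2*t - 3*β*t^2 + t^3)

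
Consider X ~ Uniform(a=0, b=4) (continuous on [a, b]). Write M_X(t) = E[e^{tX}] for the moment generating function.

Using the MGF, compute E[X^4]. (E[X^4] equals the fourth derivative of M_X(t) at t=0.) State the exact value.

M_X(t) = (e^(4*t) - 1)/(4*t)
M′(t) = (4*t*e^(4*t) - e^(4*t) + 1)/(4*t^2)
M′′(t) = (8*t^2*e^(4*t) - 4*t*e^(4*t) + e^(4*t) - 1)/(2*t^3)
M′′′(t) = (32*t^3*e^(4*t) - 24*t^2*e^(4*t) + 12*t*e^(4*t) - 3*e^(4*t) + 3)/(2*t^4)
M′′′′(t) = (64*t^4*e^(4*t) - 64*t^3*e^(4*t) + 48*t^2*e^(4*t) - 24*t*e^(4*t) + 6*e^(4*t) - 6)/t^5

E[X^4] = M′′′′(0) = 256/5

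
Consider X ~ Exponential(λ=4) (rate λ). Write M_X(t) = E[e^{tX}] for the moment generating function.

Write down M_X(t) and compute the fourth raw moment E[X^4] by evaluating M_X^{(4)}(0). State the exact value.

M_X(t) = 4/(4 - t)
M′(t) = 4/(t^2 - 8*t + 16)
M′′(t) = -8/(t^3 - 12*t^2 + 48*t - 64)
M′′′(t) = 24/(t^4 - 16*t^3 + 96*t^2 - 256*t + 256)
M′′′′(t) = -96/(t^5 - 20*t^4 + 160*t^3 - 640*t^2 + 1280*t - 1024)

E[X^4] = M′′′′(0) = 3/32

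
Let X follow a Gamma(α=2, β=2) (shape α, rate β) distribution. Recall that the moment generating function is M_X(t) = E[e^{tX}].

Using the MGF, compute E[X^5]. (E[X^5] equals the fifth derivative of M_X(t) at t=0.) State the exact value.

M_X(t) = 4/(2 - t)^2
M^(5)(t) = -2880/(t^7 - 14*t^6 + 84*t^5 - 280*t^4 + 560*t^3 - 672*t^2 + 448*t - 128)

E[X^5] = M^(5)(0) = 45/2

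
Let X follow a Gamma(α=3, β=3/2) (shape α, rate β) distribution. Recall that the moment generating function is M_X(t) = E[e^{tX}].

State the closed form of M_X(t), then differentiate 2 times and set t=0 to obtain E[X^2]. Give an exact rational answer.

M_X(t) = 27/(8*(3/2 - t)^3)
M′(t) = 162/(16*t^4 - 96*t^3 + 216*t^2 - 216*t + 81)
M′′(t) = -1296/(32*t^5 - 240*t^4 + 720*t^3 - 1080*t^2 + 810*t - 243)

E[X^2] = M′′(0) = 16/3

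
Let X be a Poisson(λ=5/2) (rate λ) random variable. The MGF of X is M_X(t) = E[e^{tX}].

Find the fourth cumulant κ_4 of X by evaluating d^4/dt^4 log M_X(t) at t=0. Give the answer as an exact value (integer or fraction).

M_X(t) = e^(5*e^(t)/2 - 5/2)
K_X(t) = log M_X(t) = 5*e^(t)/2 - 5/2
K′(t) = 5*e^(t)/2
K′′(t) = 5*e^(t)/2
K′′′(t) = 5*e^(t)/2
K′′′′(t) = 5*e^(t)/2

κ_4 = K′′′′(0) = 5/2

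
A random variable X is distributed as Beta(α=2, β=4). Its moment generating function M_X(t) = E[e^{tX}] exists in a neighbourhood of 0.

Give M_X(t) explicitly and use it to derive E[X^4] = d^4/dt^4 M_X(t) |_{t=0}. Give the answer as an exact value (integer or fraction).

E[X^4] = M^(4)(0) = 5/126

M_X(t) = ₁F₁(2; 6; t)
M^(4)(t) = 5*₁F₁(6; 10; t)/126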